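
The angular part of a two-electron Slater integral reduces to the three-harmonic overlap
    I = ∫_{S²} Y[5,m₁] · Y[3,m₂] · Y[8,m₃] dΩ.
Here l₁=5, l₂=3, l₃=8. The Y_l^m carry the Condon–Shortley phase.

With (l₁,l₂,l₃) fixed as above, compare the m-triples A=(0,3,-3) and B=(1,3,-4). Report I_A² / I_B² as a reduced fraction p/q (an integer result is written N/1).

1/2

l's match ⇒ only the (l;m) 3-j factors differ between A and B.
A: triangle coeff Δ(5,3,8) = 1/136136; Σ_t [0,0]: t=0:+1/10368000 = 1/10368000; (3j)²=3/884 [(5 3 8; 0 3 -3)], sign=-1
B: triangle coeff Δ(5,3,8) = 1/136136; Σ_t [0,0]: t=0:+1/12441600 = 1/12441600; (3j)²=3/442 [(5 3 8; 1 3 -4)], sign=+1
I_A²/I_B² = (3/884)/(3/442) = 1/2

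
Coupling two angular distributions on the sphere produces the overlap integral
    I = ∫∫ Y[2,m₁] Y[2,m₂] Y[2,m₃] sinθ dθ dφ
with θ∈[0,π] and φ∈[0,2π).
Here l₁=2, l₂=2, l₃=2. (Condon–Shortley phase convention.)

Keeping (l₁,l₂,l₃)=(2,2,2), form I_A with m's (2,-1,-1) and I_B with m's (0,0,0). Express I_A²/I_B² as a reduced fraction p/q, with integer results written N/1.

Same 2,2,2: normalisation and zero-m 3j drop out of the ratio.
A: Δ: 2! 2! 2! / 7! → 1/630; sum: t=0:+1/4 = 1/4; 3j²(2 2 2; 2 -1 -1) = Δ·Π!·Σ² = 3/35  (sign -1)
B: Δ: 2! 2! 2! / 7! → 1/630; sum: t=0:+1/8 t=1:−1/1 t=2:+1/8 = -3/4; 3j²(2 2 2; 0 0 0) = Δ·Π!·Σ² = 2/35  (sign -1)
I_A²/I_B² = (3/35)/(2/35) = 3/2

3/2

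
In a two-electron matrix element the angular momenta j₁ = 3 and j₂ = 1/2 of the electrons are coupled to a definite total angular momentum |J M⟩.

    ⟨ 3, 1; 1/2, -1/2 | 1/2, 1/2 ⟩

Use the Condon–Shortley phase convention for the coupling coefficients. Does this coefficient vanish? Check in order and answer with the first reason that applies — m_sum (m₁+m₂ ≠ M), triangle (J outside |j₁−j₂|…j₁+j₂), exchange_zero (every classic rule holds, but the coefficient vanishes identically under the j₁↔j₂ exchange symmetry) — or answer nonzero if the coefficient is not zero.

triangle

m-sum: m₁+m₂ = 1+(-1/2) = 1/2, M = 1/2  ✓
triangle: need |j₁−j₂| ≤ J ≤ j₁+j₂, i.e. J ∈ [5/2, 7/2]; J = 1/2 is outside ✗ ⇒ coefficient is 0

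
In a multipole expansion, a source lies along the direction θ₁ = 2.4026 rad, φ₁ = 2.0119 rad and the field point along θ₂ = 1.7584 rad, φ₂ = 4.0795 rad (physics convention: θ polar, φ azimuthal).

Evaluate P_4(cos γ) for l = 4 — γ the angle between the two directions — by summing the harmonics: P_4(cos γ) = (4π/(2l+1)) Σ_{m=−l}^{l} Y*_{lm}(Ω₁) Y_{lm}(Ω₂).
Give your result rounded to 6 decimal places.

0.261150

Expand P_4 via completeness: Σ_{m} conj(Y_{4,m}) at Ω₁ times Y_{4,m} at Ω₂ —
  m=-4: Y*=(-0.017524, 0.089375)  Y=(-0.337917, 0.236195)  product (-0.015188, -0.034341)
  m=-3: Y*=(-0.274082, 0.069251)  Y=(-0.209577, -0.071287)  product (0.062378, 0.005025)
  m=-2: Y*=(-0.272370, -0.330962)  Y=(0.073356, 0.232993)  product (0.057132, -0.087738)
  m=-1: Y*=(0.082895, -0.175576)  Y=(-0.141332, 0.192669)  product (0.022112, 0.040786)
  m=+0: Y*=(-0.311343, -0.000000)  Y=(0.211447, 0.000000)  product (-0.065832, -0.000000)
  m=+1: Y*=(-0.082895, -0.175576)  Y=(0.141332, 0.192669)  product (0.022112, -0.040786)
  m=+2: Y*=(-0.272370, 0.330962)  Y=(0.073356, -0.232993)  product (0.057132, 0.087738)
  m=+3: Y*=(0.274082, 0.069251)  Y=(0.209577, -0.071287)  product (0.062378, -0.005025)
  m=+4: Y*=(-0.017524, -0.089375)  Y=(-0.337917, -0.236195)  product (-0.015188, 0.034341)
Total Σ_m = (0.187035, 0.000000). Multiply by 1.396263: (0.261150, 0.000000). P_4(cos γ) = 0.261150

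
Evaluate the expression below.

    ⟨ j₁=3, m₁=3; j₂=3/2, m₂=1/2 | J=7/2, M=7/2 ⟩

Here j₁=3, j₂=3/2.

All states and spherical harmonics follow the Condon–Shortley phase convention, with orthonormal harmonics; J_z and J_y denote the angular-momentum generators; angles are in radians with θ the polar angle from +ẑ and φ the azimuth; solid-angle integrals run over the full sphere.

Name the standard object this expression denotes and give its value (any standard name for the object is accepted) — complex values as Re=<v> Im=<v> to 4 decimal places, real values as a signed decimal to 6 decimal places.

This is a Clebsch–Gordan (vector-coupling) coefficient.
√[8·1!5!2!/9! · 6!0!2!1!7!0!] = √(38400)
  +(−1)^0/∏(0,1,0,2,5,0)! = 1/240  (running 1/240)
⟨..|..⟩ = √(38400)·(1/240) = +0.816497

Clebsch–Gordan coefficient, +√(2/3) ≈ +0.816497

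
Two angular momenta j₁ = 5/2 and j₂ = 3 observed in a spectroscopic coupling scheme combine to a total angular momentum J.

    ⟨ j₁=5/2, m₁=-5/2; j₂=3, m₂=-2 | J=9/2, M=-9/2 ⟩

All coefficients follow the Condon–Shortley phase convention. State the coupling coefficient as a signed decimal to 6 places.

triangle: 1!*4!*5!/11! = 2880/39916800
(j±m)!: 0!*5!*1!*5!*0!*9! = 5225472000
prefactor² = (2J+1)*Δ*N² = 41472000/11
  k=1: −1/(1!*0!*4!*0!*0!*5!) = -1/2880
Σ = -1/2880  ⇒  CG² = 41472000/11*(-1/2880)² = 5/11
CG = −√(5/11) = -0.674200

−√(5/11) = -0.674200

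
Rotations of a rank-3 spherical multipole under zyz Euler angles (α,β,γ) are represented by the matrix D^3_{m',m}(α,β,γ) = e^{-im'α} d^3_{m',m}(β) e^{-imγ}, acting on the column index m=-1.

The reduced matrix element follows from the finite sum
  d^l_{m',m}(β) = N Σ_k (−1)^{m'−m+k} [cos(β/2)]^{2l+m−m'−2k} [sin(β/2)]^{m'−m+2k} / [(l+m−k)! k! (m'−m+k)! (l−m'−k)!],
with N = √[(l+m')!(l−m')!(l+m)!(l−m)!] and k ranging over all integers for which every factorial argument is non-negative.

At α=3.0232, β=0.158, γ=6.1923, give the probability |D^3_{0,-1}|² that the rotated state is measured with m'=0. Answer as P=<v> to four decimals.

D^3_{0,-1}(3.0232,0.1580,6.1923) = e^{-i·0·3.0232}·d^3_{0,-1}(0.1580)·e^{-i·-1·6.1923}. Compute d first:
Half-angle: c=0.996881, s=0.078918. N=√(6·6·2·24)=41.569219
Admissible k: 0..2 (factorial args all ≥0)
  k=0: (−1)^1·41.5692/(12)·0.9969^5·0.0789^1 = -0.269143
  k=1: (−1)^2·41.5692/(4)·0.9969^3·0.0789^3 = +0.005060
  k=2: (−1)^3·41.5692/(12)·0.9969^1·0.0789^5 = -0.000011
d^3_{0,-1}(0.1580) = -0.269143 +0.005060 -0.000011 = -0.264093
|D^3_{0,-1}|² = |d^3_{0,-1}(β)|² = (-0.264093)² = 0.069745 (the z-rotation phases have unit modulus)

P=0.0697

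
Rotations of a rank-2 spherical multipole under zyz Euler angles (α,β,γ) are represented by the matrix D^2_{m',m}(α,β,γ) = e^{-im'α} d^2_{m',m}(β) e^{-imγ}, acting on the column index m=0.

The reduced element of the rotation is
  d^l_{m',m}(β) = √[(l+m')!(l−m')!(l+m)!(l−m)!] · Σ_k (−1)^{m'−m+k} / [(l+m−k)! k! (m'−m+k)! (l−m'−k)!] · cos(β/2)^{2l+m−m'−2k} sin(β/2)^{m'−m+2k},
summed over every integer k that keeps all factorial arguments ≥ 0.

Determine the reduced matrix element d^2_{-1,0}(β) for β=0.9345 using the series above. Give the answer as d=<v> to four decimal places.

d^2_{-1,0}(β=0.9345) via the finite sum:
With c≡cos(β/2)=0.892810 and s≡sin(β/2)=0.450433, N=[1·6·2·2]^{1/2}=4.898979
The bounds max(0,m−m')=1 and min(l+m,l−m')=2 give 2 terms
  k=1: (−1)^0·4.8990/(2)·0.8928^3·0.4504^1 = +0.785205
  k=2: (−1)^1·4.8990/(2)·0.8928^1·0.4504^3 = -0.199859
d^2_{-1,0}(0.9345) = +0.785205 -0.199859 = +0.585346

d=0.5853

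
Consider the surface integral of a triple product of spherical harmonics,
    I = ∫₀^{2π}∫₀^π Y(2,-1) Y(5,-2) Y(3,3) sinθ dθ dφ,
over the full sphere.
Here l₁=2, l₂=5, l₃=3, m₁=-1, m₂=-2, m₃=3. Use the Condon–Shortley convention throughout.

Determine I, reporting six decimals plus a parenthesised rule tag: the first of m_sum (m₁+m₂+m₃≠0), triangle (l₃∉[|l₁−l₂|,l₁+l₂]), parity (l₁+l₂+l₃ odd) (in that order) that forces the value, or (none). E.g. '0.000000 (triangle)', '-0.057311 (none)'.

Checks pass: Σm=0; 10 even; l₃=3∈[3,7].
(2·2+1)(2·5+1)(2·3+1) = 385
Δ: 4! 0! 6! / 11! → 1/2310
sum: t=2:+1/144 = 1/144
3j²(2 5 3; 0 0 0) = Δ·Π!·Σ² = 10/231  (sign -1)
sum: t=3:−1/4320 = -1/4320
3j²(2 5 3; -1 -2 3) = Δ·Π!·Σ² = 1/330  (sign -1)
combine: 4πI² = 385·10/231·1/330 = 5/99
take √, sign +1: I = 0.06339609
No selection rule forces the value: the integral is nonzero (none).

0.063396 (none)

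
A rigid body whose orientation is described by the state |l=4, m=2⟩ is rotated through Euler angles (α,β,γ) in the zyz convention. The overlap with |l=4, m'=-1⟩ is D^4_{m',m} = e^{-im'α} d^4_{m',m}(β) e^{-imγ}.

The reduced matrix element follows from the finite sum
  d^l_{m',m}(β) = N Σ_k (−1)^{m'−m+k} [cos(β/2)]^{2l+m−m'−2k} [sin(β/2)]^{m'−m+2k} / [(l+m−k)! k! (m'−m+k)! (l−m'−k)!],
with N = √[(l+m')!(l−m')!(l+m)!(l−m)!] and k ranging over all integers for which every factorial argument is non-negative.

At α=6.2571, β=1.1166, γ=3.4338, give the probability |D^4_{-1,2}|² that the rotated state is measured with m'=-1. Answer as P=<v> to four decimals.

P=0.1806

Split into d^4_{-1,2}(β=1.1166) × two z-phases.
With c≡cos(β/2)=0.848157 and s≡sin(β/2)=0.529745, N=[6·120·720·2]^{1/2}=1018.233765
k: max(0,(2)−(-1))=3 … min(4+(2),4−(-1))=5
  k=3: (−1)^0·1018.2338/(72)·0.8482^5·0.5297^3 = +0.922777
  k=4: (−1)^1·1018.2338/(48)·0.8482^3·0.5297^5 = -0.539970
  k=5: (−1)^2·1018.2338/(240)·0.8482^1·0.5297^7 = +0.042129
d^4_{-1,2}(1.1166) = +0.922777 -0.539970 +0.042129 = +0.424936
|D^4_{-1,2}|² = |d^4_{-1,2}(β)|² = (+0.424936)² = 0.180571 (the z-rotation phases have unit modulus)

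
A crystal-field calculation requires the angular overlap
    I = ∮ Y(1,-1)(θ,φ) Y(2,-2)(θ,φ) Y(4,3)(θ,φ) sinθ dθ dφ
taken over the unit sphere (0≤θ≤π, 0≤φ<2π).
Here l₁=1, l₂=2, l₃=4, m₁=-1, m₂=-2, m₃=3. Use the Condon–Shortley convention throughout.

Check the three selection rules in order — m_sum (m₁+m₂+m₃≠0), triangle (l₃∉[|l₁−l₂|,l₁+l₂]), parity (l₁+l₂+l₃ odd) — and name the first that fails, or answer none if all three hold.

triangle

Σmᵢ = 0  ✓
l₃∈[|l₁−l₂|,l₁+l₂]=[1,3] required, l₃=4 fails  ✗
Σlᵢ = 7 ⇒ odd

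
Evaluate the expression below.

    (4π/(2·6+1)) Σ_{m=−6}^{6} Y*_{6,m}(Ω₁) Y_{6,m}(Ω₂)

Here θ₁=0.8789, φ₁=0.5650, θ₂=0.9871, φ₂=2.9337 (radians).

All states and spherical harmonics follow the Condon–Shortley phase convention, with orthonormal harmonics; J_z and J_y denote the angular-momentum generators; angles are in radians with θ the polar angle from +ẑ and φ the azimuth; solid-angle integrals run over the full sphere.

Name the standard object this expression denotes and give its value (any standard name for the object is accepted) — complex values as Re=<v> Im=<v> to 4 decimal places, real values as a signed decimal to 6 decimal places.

Legendre polynomial (addition theorem), -0.238103

This sum is the spherical-harmonic addition theorem: it equals the Legendre polynomial P_l(cos γ) of the angle γ between the two directions.
Term-by-term m-sum for l=6 (normalisation 4π/13 = 0.966644):
  [-6]  conj(Y_{6,-6})(Ω₁) = -0.097624-0.024762i ; Y_{6,-6}(Ω₂) = +0.051828+0.154612i ; Δ = -0.001231-0.016377i
  [-5]  conj(Y_{6,-5})(Ω₁) = -0.274697+0.089994i ; Y_{6,-5}(Ω₂) = -0.189035-0.321647i ; Δ = +0.080874+0.071344i
  [-4]  conj(Y_{6,-4})(Ω₁) = -0.277407+0.336659i ; Y_{6,-4}(Ω₂) = +0.272795+0.299226i ; Δ = -0.176412+0.008832i
  [-3]  conj(Y_{6,-3})(Ω₁) = -0.034732+0.278199i ; Y_{6,-3}(Ω₂) = -0.057728-0.041534i ; Δ = +0.013560-0.014617i
  [-2]  conj(Y_{6,-2})(Ω₁) = -0.070797-0.150072i ; Y_{6,-2}(Ω₂) = -0.295171-0.130326i ; Δ = +0.001339+0.053524i
  [-1]  conj(Y_{6,-1})(Ω₁) = -0.298074-0.188960i ; Y_{6,-1}(Ω₂) = +0.197892+0.041744i ; Δ = -0.051099-0.049836i
  [+0]  conj(Y_{6,0})(Ω₁) = +0.071696-0.000000i ; Y_{6,0}(Ω₂) = +0.273663+0.000000i ; Δ = +0.019621+0.000000i
  [+1]  conj(Y_{6,1})(Ω₁) = +0.298074-0.188960i ; Y_{6,1}(Ω₂) = -0.197892+0.041744i ; Δ = -0.051099+0.049836i
  [+2]  conj(Y_{6,2})(Ω₁) = -0.070797+0.150072i ; Y_{6,2}(Ω₂) = -0.295171+0.130326i ; Δ = +0.001339-0.053524i
  [+3]  conj(Y_{6,3})(Ω₁) = +0.034732+0.278199i ; Y_{6,3}(Ω₂) = +0.057728-0.041534i ; Δ = +0.013560+0.014617i
  [+4]  conj(Y_{6,4})(Ω₁) = -0.277407-0.336659i ; Y_{6,4}(Ω₂) = +0.272795-0.299226i ; Δ = -0.176412-0.008832i
  [+5]  conj(Y_{6,5})(Ω₁) = +0.274697+0.089994i ; Y_{6,5}(Ω₂) = +0.189035-0.321647i ; Δ = +0.080874-0.071344i
  [+6]  conj(Y_{6,6})(Ω₁) = -0.097624+0.024762i ; Y_{6,6}(Ω₂) = +0.051828-0.154612i ; Δ = -0.001231+0.016377i
Total Σ_m = -0.246319+0.000000i. Multiply by 0.966644: -0.238103+0.000000i. P_6(cos γ) = -0.238103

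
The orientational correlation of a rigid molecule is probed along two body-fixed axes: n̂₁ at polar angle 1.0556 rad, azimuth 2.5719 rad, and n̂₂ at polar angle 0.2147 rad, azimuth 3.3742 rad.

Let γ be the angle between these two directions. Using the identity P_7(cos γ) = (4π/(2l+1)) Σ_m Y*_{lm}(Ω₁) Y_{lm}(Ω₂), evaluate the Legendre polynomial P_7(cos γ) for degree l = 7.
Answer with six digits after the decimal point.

Summing Y*_{l m}(θ₁,φ₁)·Y_{l m}(θ₂,φ₂) over m ∈ [−7, 7]; prefactor 4π/(2·7+1) = 0.837758:
  m=-7: (0.12523 - 0.14148j) × (0.00000 + 0.00001j) = 0.00000 + 0.00000j  (running Σ = 0.00000 + 0.00000j)
  m=-6: (-0.38506 + 0.10930j) × (0.00003 - 0.00017j) = 0.00001 + 0.00007j  (running Σ = 0.00001 + 0.00007j)
  m=-5: (0.37788 + 0.11405j) × (-0.00073 + 0.00169j) = -0.00047 + 0.00055j  (running Σ = -0.00046 + 0.00062j)
  m=-4: (-0.02102 - 0.02455j) × (0.00831 - 0.01115j) = -0.00045 + 0.00003j  (running Σ = -0.00091 + 0.00065j)
  m=-3: (-0.04617 - 0.33177j) × (-0.05764 + 0.04834j) = 0.01870 + 0.01689j  (running Σ = 0.01779 + 0.01755j)
  m=-2: (-0.07997 + 0.17372j) × (0.24996 - 0.12547j) = 0.00181 + 0.05346j  (running Σ = 0.01960 + 0.07100j)
  m=-1: (-0.22179 + 0.14206j) × (-0.60891 + 0.14425j) = 0.11455 - 0.11849j  (running Σ = 0.13415 - 0.04749j)
  m=0: (0.22766 + 0.00000j) × (0.49231 + 0.00000j) = 0.11208 + 0.00000j  (running Σ = 0.24623 - 0.04749j)
  m=1: (0.22179 + 0.14206j) × (0.60891 + 0.14425j) = 0.11455 + 0.11849j  (running Σ = 0.36078 + 0.07100j)
  m=2: (-0.07997 - 0.17372j) × (0.24996 + 0.12547j) = 0.00181 - 0.05346j  (running Σ = 0.36259 + 0.01755j)
  m=3: (0.04617 - 0.33177j) × (0.05764 + 0.04834j) = 0.01870 - 0.01689j  (running Σ = 0.38129 + 0.00065j)
  m=4: (-0.02102 + 0.02455j) × (0.00831 + 0.01115j) = -0.00045 - 0.00003j  (running Σ = 0.38084 + 0.00062j)
  m=5: (-0.37788 + 0.11405j) × (0.00073 + 0.00169j) = -0.00047 - 0.00055j  (running Σ = 0.38037 + 0.00007j)
  m=6: (-0.38506 - 0.10930j) × (0.00003 + 0.00017j) = 0.00001 - 0.00007j  (running Σ = 0.38038 + 0.00000j)
  m=7: (-0.12523 - 0.14148j) × (-0.00000 + 0.00001j) = 0.00000 - 0.00000j  (running Σ = 0.38038 + 0.00000j)
Σ over m = 0.38038 + 0.00000j; ×(4π/15) → 0.31867 + 0.00000j. Real part: 0.318668

0.318668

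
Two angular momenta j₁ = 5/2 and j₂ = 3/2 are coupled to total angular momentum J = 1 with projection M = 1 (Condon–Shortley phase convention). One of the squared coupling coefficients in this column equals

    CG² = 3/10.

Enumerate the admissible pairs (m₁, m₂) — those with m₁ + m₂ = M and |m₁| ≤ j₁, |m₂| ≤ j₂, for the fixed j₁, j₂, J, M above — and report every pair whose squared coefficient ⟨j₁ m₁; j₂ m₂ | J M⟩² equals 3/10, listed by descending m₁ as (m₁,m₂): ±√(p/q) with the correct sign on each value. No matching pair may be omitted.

(3/2,-1/2): −√(3/10)

Admissible pairs with m₁+m₂ = M = 1: (-1/2,3/2), (1/2,1/2), (3/2,-1/2), (5/2,-3/2)
  (m₁,m₂)=(5/2,-3/2): CG² = 1/2, CG = +√(1/2)
  (m₁,m₂)=(3/2,-1/2): CG² = 3/10, CG = −√(3/10)   ← matches the target
  (m₁,m₂)=(1/2,1/2): CG² = 3/20, CG = +√(3/20)
  (m₁,m₂)=(-1/2,3/2): CG² = 1/20, CG = −√(1/20)
Pairs with CG² = 3/10: (3/2,-1/2): −√(3/10)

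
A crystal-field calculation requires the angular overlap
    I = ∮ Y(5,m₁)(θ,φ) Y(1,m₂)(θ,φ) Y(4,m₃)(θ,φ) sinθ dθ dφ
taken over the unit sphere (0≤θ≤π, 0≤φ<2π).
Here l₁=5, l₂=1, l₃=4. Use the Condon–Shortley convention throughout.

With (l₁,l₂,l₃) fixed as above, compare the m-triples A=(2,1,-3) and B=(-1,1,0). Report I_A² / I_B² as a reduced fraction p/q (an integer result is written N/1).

1/5

l's match ⇒ only the (l;m) 3-j factors differ between A and B.
A: triangle coeff Δ(5,1,4) = 1/495; Σ_t [2,2]: t=2:+1/10080 = 1/10080; (3j)²=1/165 [(5 1 4; 2 1 -3)], sign=-1
B: triangle coeff Δ(5,1,4) = 1/495; Σ_t [2,2]: t=2:+1/1152 = 1/1152; (3j)²=1/33 [(5 1 4; -1 1 0)], sign=+1
I_A²/I_B² = (1/165)/(1/33) = 1/5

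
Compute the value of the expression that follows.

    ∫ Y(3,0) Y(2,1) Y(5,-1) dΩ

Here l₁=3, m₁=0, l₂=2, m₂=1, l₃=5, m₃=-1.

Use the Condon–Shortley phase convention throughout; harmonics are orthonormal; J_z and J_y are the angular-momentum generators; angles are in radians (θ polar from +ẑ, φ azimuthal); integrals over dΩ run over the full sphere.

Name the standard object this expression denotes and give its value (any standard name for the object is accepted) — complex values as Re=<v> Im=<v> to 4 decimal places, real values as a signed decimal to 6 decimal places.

Gaunt coefficient, -0.214318

This is a Gaunt coefficient — the integral of a triple product of spherical harmonics over the sphere.
Rules hold: Σm=0, L=10 even, 1≤5≤5.
N = 7·5·11 = 385
Δ = 0!·6!·4!/11! = 1/2310
Racah Σ t=0..0: t=0:+1/144 = 1/144
⇒ 3j(3 2 5; 0 0 0)² = 10/231, sgn -1
Racah Σ t=0..0: t=0:+1/216 = 1/216
⇒ 3j(3 2 5; 0 1 -1)² = 8/231, sgn +1
4πI² = N·(3j₀)²·(3jₘ)² = 400/693
I = -1·√(0.577201/4π) = -0.21431790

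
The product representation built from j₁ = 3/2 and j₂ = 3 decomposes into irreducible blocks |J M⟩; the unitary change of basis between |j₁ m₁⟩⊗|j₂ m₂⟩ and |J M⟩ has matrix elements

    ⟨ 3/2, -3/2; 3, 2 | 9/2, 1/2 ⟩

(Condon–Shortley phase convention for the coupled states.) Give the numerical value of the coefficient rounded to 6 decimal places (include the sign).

+√(1/21) ≈ +0.218218

√[10·0!3!6!/10! · 0!3!5!1!5!4!] = √(172800/7)
  +(−1)^0/∏(0,0,3,5,0,1)! = 1/720  (running 1/720)
⟨..|..⟩ = √(172800/7)·(1/720) = +0.218218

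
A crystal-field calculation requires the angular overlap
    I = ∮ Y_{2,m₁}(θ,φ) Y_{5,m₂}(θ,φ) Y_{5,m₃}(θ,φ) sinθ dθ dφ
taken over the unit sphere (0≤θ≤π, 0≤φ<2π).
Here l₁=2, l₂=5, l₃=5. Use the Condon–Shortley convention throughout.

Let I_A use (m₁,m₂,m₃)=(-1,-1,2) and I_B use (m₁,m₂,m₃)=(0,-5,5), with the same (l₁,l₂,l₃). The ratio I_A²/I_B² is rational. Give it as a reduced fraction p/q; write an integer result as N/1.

14/75

l's match ⇒ only the (l;m) 3-j factors differ between A and B.
A: triangle coeff Δ(2,5,5) = 1/38610; Σ_t [1,2]: t=1:−1/1440 t=2:+1/2880 = -1/2880; (3j)²=7/715 [(2 5 5; -1 -1 2)], sign=+1
B: triangle coeff Δ(2,5,5) = 1/38610; Σ_t [0,0]: t=0:+1/161280 = 1/161280; (3j)²=15/286 [(2 5 5; 0 -5 5)], sign=+1
I_A²/I_B² = (7/715)/(15/286) = 14/75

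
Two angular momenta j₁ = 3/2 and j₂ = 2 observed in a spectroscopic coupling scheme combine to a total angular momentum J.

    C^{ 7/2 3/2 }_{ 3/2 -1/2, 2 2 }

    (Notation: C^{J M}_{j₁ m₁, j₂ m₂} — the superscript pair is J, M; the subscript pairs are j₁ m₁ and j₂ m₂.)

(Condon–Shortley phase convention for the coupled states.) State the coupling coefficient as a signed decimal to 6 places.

+√(1/7) ≈ +0.377964

triangle: 0!×3!×4!/8! = 144/40320
(j±m)!: 1!×2!×4!×0!×5!×2! = 11520
prefactor² = (2J+1)×Δ×N² = 2304/7
  k=0: +1/(0!×0!×2!×4!×1!×0!) = 1/48
Σ = 1/48  ⇒  CG² = 2304/7×(1/48)² = 1/7
CG = +√(1/7) = +0.377964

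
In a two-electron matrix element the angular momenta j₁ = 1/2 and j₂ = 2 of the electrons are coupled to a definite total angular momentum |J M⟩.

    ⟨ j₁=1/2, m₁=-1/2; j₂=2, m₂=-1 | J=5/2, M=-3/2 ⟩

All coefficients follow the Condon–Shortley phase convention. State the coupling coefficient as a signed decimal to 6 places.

j₁+j₂−J=0  J+j₁−j₂=1  J−j₁+j₂=4  j₁+j₂+J+1=6
(j₁±m₁, j₂±m₂, J±M) = (0,1,1,3,1,4)
P² = 144/5
sum k=0..0:
  [0] +1/6 = 1/6
S = 1/6
C² = P²·S² = 4/5 ; C = +0.894427

+0.894427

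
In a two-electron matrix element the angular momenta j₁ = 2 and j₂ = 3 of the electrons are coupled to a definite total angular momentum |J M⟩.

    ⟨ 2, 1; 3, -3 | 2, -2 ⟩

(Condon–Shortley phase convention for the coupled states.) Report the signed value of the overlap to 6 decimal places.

triangle: 3!×1!×3!/8! = 36/40320
(j±m)!: 3!×1!×0!×6!×0!×4! = 103680
prefactor² = (2J+1)×Δ×N² = 3240/7
  k=0: +1/(0!×3!×1!×0!×0!×3!) = 1/36
Σ = 1/36  ⇒  CG² = 3240/7×(1/36)² = 5/14
CG = +√(5/14) = +0.597614

+√(5/14) = +0.597614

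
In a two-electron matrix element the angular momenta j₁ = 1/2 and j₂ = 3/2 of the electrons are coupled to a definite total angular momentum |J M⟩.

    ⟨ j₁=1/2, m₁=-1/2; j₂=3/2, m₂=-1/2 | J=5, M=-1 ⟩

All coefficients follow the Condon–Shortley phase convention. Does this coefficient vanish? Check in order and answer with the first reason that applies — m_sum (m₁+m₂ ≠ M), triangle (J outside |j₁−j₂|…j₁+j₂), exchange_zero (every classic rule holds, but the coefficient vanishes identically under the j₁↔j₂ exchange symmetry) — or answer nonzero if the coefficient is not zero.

m-sum: m₁+m₂ = -1/2+(-1/2) = -1, M = -1  ✓
triangle: need |j₁−j₂| ≤ J ≤ j₁+j₂, i.e. J ∈ [1, 2]; J = 5 is outside ✗ ⇒ coefficient is 0

triangle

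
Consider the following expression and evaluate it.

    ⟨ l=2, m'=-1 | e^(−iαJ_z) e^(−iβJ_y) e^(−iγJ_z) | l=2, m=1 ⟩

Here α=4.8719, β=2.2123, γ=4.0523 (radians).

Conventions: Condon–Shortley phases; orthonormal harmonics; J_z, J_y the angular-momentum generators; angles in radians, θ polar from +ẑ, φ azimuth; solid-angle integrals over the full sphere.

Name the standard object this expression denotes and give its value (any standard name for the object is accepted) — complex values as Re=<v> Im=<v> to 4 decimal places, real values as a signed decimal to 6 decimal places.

Wigner D-matrix element, Re=-0.1073 Im=-0.1150

This is a Wigner D-matrix element — the rotation-matrix element ⟨l m'| R(α,β,γ) |l m⟩ in the angular-momentum basis.
Split into d^2_{-1,1}(β=2.2123) × two z-phases.
Half-angle: c=0.448107, s=0.893980. N=√(1·6·6·1)=6.000000
The bounds max(0,m−m')=2 and min(l+m,l−m')=3 give 2 terms
  k=2: (−1)^0·6.0000/(2)·0.4481^2·0.8940^2 = +0.481437
  k=3: (−1)^1·6.0000/(6)·0.4481^0·0.8940^4 = -0.638721
d^2_{-1,1}(2.2123) = +0.481437 -0.638721 = -0.157284
D = (+0.158835-0.987305i)·(-0.157284)·(-0.613187+0.789938i) = -0.107348-0.114955i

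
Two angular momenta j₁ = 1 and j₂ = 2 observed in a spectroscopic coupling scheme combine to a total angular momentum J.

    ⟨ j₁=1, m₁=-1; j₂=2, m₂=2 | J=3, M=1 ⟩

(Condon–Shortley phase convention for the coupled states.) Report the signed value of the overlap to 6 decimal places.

√[7·0!2!4!/7! · 0!2!4!0!4!2!] = √(768/5)
  +(−1)^0/∏(0,0,2,4,0,0)! = 1/48  (running 1/48)
⟨..|..⟩ = √(768/5)·(1/48) = +0.258199

+0.258199  (= +√(1/15))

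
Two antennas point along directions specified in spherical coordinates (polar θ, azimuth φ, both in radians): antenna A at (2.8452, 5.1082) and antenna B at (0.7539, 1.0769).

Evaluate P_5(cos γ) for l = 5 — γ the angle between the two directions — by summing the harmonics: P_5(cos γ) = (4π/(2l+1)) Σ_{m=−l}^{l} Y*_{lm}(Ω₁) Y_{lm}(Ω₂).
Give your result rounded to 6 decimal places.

Summing Y*_{l m}(θ₁,φ₁)·Y_{l m}(θ₂,φ₂) over m ∈ [−5, 5]; prefactor 4π/(2·5+1) = 1.142397:
  term(m=-5) = +0.000018+0.000066i   from Y*(Ω₁)=+0.000905+0.000392i, Y(Ω₂)=+0.043421+0.054570i
  term(m=-4) = +0.002193+0.000972i   from Y*(Ω₁)=+0.000127-0.010214i, Y(Ω₂)=-0.092501+0.215898i
  term(m=-3) = +0.023299-0.011907i   from Y*(Ω₁)=-0.057812+0.023317i, Y(Ω₂)=-0.418066+0.037352i
  term(m=-2) = +0.017186-0.081182i   from Y*(Ω₁)=+0.169458+0.171580i, Y(Ω₂)=-0.189439-0.287260i
  term(m=-1) = +0.037874+0.046732i   from Y*(Ω₁)=+0.207899-0.497528i, Y(Ω₂)=-0.052884+0.098223i
  term(m=+0) = +0.154746+0.000000i   from Y*(Ω₁)=-0.411759-0.000000i, Y(Ω₂)=-0.375818+0.000000i
  term(m=+1) = +0.037874-0.046732i   from Y*(Ω₁)=-0.207899-0.497528i, Y(Ω₂)=+0.052884+0.098223i
  term(m=+2) = +0.017186+0.081182i   from Y*(Ω₁)=+0.169458-0.171580i, Y(Ω₂)=-0.189439+0.287260i
  term(m=+3) = +0.023299+0.011907i   from Y*(Ω₁)=+0.057812+0.023317i, Y(Ω₂)=+0.418066+0.037352i
  term(m=+4) = +0.002193-0.000972i   from Y*(Ω₁)=+0.000127+0.010214i, Y(Ω₂)=-0.092501-0.215898i
  term(m=+5) = +0.000018-0.000066i   from Y*(Ω₁)=-0.000905+0.000392i, Y(Ω₂)=-0.043421+0.054570i
Total Σ_m = +0.315887-0.000000i. Multiply by 1.142397: +0.360869-0.000000i. P_5(cos γ) = 0.360869

0.360869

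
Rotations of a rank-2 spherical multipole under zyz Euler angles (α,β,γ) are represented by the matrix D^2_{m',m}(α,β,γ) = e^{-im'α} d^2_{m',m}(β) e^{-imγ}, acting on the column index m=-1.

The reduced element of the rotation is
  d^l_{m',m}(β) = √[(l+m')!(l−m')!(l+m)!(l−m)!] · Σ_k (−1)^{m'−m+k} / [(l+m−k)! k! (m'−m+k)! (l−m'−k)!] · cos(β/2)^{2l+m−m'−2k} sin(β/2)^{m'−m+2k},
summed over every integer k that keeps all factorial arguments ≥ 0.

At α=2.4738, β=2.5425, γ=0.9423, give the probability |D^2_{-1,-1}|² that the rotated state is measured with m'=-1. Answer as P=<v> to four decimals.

P=0.0533

D^2_{-1,-1}(2.4738,2.5425,0.9423) = e^{-i·-1·2.4738}·d^2_{-1,-1}(2.5425)·e^{-i·-1·0.9423}. Compute d first:
Half-angle: c=0.295087, s=0.955470. N=√(1·6·1·6)=6.000000
k∈{0,1} keeps every argument non-negative
  k=0: (−1)^0·6.0000/(6)·0.2951^4·0.9555^0 = +0.007582
  k=1: (−1)^1·6.0000/(2)·0.2951^2·0.9555^2 = -0.238482
d^2_{-1,-1}(2.5425) = +0.007582 -0.238482 = -0.230900
|D^2_{-1,-1}|² = |d^2_{-1,-1}(β)|² = (-0.230900)² = 0.053315 (the z-rotation phases have unit modulus)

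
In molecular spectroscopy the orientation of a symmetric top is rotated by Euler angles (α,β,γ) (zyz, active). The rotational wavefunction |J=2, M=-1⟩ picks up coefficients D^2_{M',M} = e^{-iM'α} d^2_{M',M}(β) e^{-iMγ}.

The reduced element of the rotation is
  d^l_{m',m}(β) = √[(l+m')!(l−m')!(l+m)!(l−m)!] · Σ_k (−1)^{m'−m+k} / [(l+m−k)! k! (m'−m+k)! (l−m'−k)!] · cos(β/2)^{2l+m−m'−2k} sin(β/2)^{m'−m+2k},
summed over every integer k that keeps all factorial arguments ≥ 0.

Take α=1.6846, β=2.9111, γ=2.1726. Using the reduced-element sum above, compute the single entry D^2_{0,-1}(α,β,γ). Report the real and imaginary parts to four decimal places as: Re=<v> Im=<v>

First d^2_{0,-1}(β=2.9111), then the phase factors e^{-i(0)α} and e^{-i(-1)γ}:
Half-angle: c=0.114991, s=0.993366. N=√(2·2·1·6)=4.898979
k: max(0,(-1)−(0))=0 … min(2+(-1),2−(0))=1
  k=0: (−1)^1·4.8990/(2)·0.1150^3·0.9934^1 = -0.003700
  k=1: (−1)^2·4.8990/(2)·0.1150^1·0.9934^3 = +0.276102
d^2_{0,-1}(2.9111) = -0.003700 +0.276102 = +0.272402
Attach z-rotation phases: D = e^{-i(0)(1.6846)}·(+0.272402)·e^{-i(-1)(2.1726)} = -0.154215+0.224545i

Re=-0.1542 Im=0.2245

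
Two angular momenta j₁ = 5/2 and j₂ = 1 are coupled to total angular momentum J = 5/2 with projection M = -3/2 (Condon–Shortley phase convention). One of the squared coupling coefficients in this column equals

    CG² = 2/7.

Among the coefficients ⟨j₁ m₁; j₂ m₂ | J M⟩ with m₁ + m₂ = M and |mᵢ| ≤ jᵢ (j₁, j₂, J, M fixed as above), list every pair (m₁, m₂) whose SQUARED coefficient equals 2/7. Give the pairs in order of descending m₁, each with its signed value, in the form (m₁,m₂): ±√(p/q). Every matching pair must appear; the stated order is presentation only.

(-5/2,1): −√(2/7)

Admissible pairs with m₁+m₂ = M = -3/2: (-5/2,1), (-3/2,0), (-1/2,-1)
  (m₁,m₂)=(-1/2,-1): CG² = 16/35, CG = +√(16/35)
  (m₁,m₂)=(-3/2,0): CG² = 9/35, CG = −√(9/35)
  (m₁,m₂)=(-5/2,1): CG² = 2/7, CG = −√(2/7)   ← matches the target
Pairs with CG² = 2/7: (-5/2,1): −√(2/7)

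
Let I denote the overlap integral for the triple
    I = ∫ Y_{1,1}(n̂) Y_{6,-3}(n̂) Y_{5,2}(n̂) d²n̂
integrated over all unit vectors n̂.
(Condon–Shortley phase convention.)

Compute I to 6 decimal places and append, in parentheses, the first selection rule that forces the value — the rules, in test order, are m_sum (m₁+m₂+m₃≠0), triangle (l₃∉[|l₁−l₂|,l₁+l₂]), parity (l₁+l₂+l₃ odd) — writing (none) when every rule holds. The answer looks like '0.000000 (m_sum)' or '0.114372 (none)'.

-0.245154 (none)

Rules hold: Σm=0, L=12 even, 5≤5≤7.
N = 3·13·11 = 429
Δ = 2!·0!·10!/13! = 1/858
Racah Σ t=1..1: t=1:−1/14400 = -1/14400
⇒ 3j(1 6 5; 0 0 0)² = 6/143, sgn +1
Racah Σ t=0..0: t=0:+1/60480 = 1/60480
⇒ 3j(1 6 5; 1 -3 2)² = 6/143, sgn -1
4πI² = N·(3j₀)²·(3jₘ)² = 108/143
I = -1·√(0.755245/4π) = -0.24515397
No selection rule forces the value: the integral is nonzero (none).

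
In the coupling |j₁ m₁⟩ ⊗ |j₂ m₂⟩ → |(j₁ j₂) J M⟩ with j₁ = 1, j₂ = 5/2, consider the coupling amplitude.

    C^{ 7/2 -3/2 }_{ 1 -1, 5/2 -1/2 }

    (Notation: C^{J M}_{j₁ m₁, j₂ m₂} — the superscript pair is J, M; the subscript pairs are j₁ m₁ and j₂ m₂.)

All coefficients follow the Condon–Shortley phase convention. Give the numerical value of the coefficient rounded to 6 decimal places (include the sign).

+0.690066

j₁+j₂−J=0  J+j₁−j₂=2  J−j₁+j₂=5  j₁+j₂+J+1=8
(j₁±m₁, j₂±m₂, J±M) = (0,2,2,3,2,5)
P² = 1920/7
sum k=0..0:
  [0] +1/24 = 1/24
S = 1/24
C² = P²·S² = 10/21 ; C = +0.690066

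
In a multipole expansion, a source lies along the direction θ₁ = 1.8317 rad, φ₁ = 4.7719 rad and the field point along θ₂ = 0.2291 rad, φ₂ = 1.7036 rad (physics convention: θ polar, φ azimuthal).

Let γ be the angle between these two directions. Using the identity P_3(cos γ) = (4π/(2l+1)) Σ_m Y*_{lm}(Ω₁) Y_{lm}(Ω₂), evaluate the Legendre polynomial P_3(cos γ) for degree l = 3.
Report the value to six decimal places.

0.445436

Addition theorem: P_3(cos γ) = (4π/7) Σ_m Y*_{lm}(Ω₁) Y_{lm}(Ω₂), m = −3…3:
  [-3]  conj(Y_{3,-3})(Ω₁) = -0.06682 + 0.37030j ; Y_{3,-3}(Ω₂) = 0.00190 + 0.00450j ; Δ = -0.00179 + 0.00040j
  [-2]  conj(Y_{3,-2})(Ω₁) = 0.24434 + 0.02922j ; Y_{3,-2}(Ω₂) = -0.04953 + 0.01347j ; Δ = -0.01250 + 0.00185j
  [-1]  conj(Y_{3,-1})(Ω₁) = -0.01239 + 0.20799j ; Y_{3,-1}(Ω₂) = -0.03637 - 0.27223j ; Δ = 0.05707 - 0.00419j
  [+0]  conj(Y_{3,0})(Ω₁) = 0.25676 + 0.00000j ; Y_{3,0}(Ω₂) = 0.63313 + 0.00000j ; Δ = 0.16256 + 0.00000j
  [+1]  conj(Y_{3,1})(Ω₁) = 0.01239 + 0.20799j ; Y_{3,1}(Ω₂) = 0.03637 - 0.27223j ; Δ = 0.05707 + 0.00419j
  [+2]  conj(Y_{3,2})(Ω₁) = 0.24434 - 0.02922j ; Y_{3,2}(Ω₂) = -0.04953 - 0.01347j ; Δ = -0.01250 - 0.00185j
  [+3]  conj(Y_{3,3})(Ω₁) = 0.06682 + 0.37030j ; Y_{3,3}(Ω₂) = -0.00190 + 0.00450j ; Δ = -0.00179 - 0.00040j
Σ over m = 0.24813 - 0.00000j; ×(4π/7) → 0.44544 - 0.00000j. Real part: 0.445436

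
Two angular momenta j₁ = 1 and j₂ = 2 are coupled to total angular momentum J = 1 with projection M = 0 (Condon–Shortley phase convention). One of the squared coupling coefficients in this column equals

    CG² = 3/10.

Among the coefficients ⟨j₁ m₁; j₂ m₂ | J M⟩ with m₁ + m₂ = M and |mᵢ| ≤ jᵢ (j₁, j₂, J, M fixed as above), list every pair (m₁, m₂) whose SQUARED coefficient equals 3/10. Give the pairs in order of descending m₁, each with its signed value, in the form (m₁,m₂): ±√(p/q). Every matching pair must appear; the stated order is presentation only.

Admissible pairs with m₁+m₂ = M = 0: (-1,1), (0,0), (1,-1)
  (m₁,m₂)=(1,-1): CG² = 3/10, CG = +√(3/10)   ← matches the target
  (m₁,m₂)=(0,0): CG² = 2/5, CG = −√(2/5)
  (m₁,m₂)=(-1,1): CG² = 3/10, CG = +√(3/10)   ← matches the target
Pairs with CG² = 3/10: (1,-1): +√(3/10); (-1,1): +√(3/10)

(1,-1): +√(3/10); (-1,1): +√(3/10)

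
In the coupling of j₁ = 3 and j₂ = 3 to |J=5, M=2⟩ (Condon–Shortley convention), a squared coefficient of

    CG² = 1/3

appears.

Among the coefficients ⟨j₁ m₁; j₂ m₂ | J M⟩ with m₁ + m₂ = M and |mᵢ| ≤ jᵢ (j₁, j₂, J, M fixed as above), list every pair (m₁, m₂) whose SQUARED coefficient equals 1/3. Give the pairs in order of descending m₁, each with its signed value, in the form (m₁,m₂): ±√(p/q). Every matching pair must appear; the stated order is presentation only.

Admissible pairs with m₁+m₂ = M = 2: (-1,3), (0,2), (1,1), (2,0), (3,-1)
  (m₁,m₂)=(3,-1): CG² = 1/6, CG = +√(1/6)
  (m₁,m₂)=(2,0): CG² = 1/3, CG = +√(1/3)   ← matches the target
  (m₁,m₂)=(1,1): CG² = 0/1, CG = 0
  (m₁,m₂)=(0,2): CG² = 1/3, CG = −√(1/3)   ← matches the target
  (m₁,m₂)=(-1,3): CG² = 1/6, CG = −√(1/6)
Pairs with CG² = 1/3: (2,0): +√(1/3); (0,2): −√(1/3)

(2,0): +√(1/3); (0,2): −√(1/3)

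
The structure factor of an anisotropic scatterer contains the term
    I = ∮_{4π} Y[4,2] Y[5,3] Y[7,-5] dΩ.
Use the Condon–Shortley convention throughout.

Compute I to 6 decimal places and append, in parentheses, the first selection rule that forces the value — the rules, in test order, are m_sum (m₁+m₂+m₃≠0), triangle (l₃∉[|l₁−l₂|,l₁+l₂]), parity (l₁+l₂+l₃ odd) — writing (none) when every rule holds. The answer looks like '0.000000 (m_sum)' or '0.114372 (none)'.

-0.151274 (none)

Rules hold: Σm=0, L=16 even, 1≤7≤9.
N = 9·11·15 = 1485
Δ = 2!·6!·8!/17! = 1/6126120
Racah Σ t=0..2: t=0:+1/69120 t=1:−1/20736 t=2:+1/69120 = -1/51840
⇒ 3j(4 5 7; 0 0 0)² = 280/21879, sgn +1
Racah Σ t=0..2: t=0:+1/3870720 t=1:−1/604800 t=2:+1/2073600 = -53/58060800
⇒ 3j(4 5 7; 2 3 -5)² = 2809/185640, sgn -1
4πI² = N·(3j₀)²·(3jₘ)² = 14045/48841
I = -1·√(0.287566/4π) = -0.15127378
No selection rule forces the value: the integral is nonzero (none).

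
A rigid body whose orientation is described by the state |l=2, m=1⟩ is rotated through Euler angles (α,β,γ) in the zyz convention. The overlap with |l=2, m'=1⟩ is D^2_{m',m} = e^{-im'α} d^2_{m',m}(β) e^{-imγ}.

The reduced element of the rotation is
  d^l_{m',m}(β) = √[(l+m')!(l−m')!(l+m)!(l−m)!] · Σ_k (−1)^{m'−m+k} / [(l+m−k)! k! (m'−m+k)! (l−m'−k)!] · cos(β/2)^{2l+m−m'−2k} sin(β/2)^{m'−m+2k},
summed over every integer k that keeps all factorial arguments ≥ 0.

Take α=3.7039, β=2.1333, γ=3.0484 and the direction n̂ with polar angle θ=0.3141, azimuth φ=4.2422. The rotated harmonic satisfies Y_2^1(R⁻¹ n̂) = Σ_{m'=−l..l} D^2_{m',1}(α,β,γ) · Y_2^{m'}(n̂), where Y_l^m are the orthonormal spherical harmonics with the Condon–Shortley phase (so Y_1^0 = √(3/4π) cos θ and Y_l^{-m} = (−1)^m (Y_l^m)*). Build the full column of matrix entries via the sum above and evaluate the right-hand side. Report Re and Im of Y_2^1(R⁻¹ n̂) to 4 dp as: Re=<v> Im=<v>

Need the full column D^2_{m',1} for m'=−2..2 at α=3.7039, β=2.1333, γ=3.0484.
cos(β/2)=0.483060, sin(β/2)=0.875587
d^2_{-2,1}: single k=3 term ⇒ +0.648529;  D = -0.224199-0.608543i
d^2_{-1,1}: k∈[2..3] ⇒ +0.536689 -0.587757 = -0.051068;  D = -0.040484-0.031129i
d^2_{0,1}: k∈[1..2] ⇒ +0.241757 -0.794283 = -0.552526;  D = +0.550128+0.051417i
d^2_{1,1}: k∈[0..1] ⇒ +0.054451 -0.536689 = -0.482238;  D = -0.430141+0.218018i
d^2_{2,1}: single k=0 term ⇒ -0.197394;  D = +0.101381-0.169370i
Y_2^{m'}(θ=0.3141,φ=4.2422) and Σ D·Y over m':
  (-0.2242-0.6085i)·(-0.0217-0.0298i)  (-0.0405-0.0311i)·(-0.1028+0.2024i)  (+0.5501+0.0514i)·(+0.5405+0.0000i)  (-0.4301+0.2180i)·(+0.1028+0.2024i)  (+0.1014-0.1694i)·(-0.0217+0.0298i)
Y_2^1(R⁻¹ n̂) = +0.209016-0.015224i

Re=0.2090 Im=-0.0152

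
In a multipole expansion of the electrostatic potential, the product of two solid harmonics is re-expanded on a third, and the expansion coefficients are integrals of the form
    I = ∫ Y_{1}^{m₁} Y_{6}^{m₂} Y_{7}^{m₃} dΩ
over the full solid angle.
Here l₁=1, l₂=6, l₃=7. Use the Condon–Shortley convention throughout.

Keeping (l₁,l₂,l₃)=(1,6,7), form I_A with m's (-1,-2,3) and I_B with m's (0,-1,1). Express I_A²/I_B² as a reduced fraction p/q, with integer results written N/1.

15/16

l's match ⇒ only the (l;m) 3-j factors differ between A and B.
A: triangle coeff Δ(1,6,7) = 1/1365; Σ_t [0,0]: t=0:+1/1935360 = 1/1935360; (3j)²=3/91 [(1 6 7; -1 -2 3)], sign=+1
B: triangle coeff Δ(1,6,7) = 1/1365; Σ_t [0,0]: t=0:+1/604800 = 1/604800; (3j)²=16/455 [(1 6 7; 0 -1 1)], sign=+1
I_A²/I_B² = (3/91)/(16/455) = 15/16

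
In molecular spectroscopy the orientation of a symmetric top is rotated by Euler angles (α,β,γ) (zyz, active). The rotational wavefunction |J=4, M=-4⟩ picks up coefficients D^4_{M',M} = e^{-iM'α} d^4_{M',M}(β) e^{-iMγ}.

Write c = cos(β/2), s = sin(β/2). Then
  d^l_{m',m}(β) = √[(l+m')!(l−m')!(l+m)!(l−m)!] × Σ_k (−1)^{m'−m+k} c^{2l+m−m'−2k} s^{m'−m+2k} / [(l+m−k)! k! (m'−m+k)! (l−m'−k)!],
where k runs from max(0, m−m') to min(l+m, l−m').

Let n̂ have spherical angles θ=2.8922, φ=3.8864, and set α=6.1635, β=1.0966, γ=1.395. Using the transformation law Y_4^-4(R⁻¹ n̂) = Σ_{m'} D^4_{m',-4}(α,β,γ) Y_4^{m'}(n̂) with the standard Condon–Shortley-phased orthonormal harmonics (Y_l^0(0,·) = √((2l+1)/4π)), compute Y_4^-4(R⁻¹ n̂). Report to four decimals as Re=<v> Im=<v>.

Re=0.1864 Im=0.0439

Need the full column D^4_{m',-4} for m'=−4..4 at α=6.1635, β=1.0966, γ=1.3950.
cos(β/2)=0.853412, sin(β/2)=0.521237
d^4_{-4,-4}: single k=0 term ⇒ +0.281365;  D = +0.106677-0.260357i
d^4_{-3,-4}: single k=0 term ⇒ -0.486061;  D = -0.236671+0.424550i
d^4_{-2,-4}: single k=0 term ⇒ +0.555395;  D = +0.326418-0.449349i
d^4_{-1,-4}: single k=0 term ⇒ -0.479726;  D = -0.326271+0.351688i
d^4_{0,-4}: single k=0 term ⇒ +0.327586;  D = +0.249878-0.211834i
d^4_{1,-4}: single k=0 term ⇒ -0.178956;  D = -0.149346+0.098596i
d^4_{2,-4}: single k=0 term ⇒ +0.077287;  D = +0.069122-0.034576i
d^4_{3,-4}: single k=0 term ⇒ -0.025232;  D = -0.023753+0.008513i
d^4_{4,-4}: single k=0 term ⇒ +0.005449;  D = +0.005312-0.001213i
Y_4^{m'}(θ=2.8922,φ=3.8864) and Σ D·Y over m':
  (+0.1067-0.2604i)·(-0.0016-0.0003i)  (-0.2367+0.4245i)·(-0.0112-0.0144i)  (+0.3264-0.4493i)·(+0.0092-0.1132i)  (-0.3263+0.3517i)·(+0.2973-0.2741i)  (+0.2499-0.2118i)·(+0.6023+0.0000i)  (-0.1493+0.0986i)·(-0.2973-0.2741i)  (+0.0691-0.0346i)·(+0.0092+0.1132i)  (-0.0238+0.0085i)·(+0.0112-0.0144i)  (+0.0053-0.0012i)·(-0.0016+0.0003i)
Y_4^-4(R⁻¹ n̂) = +0.186360+0.043905i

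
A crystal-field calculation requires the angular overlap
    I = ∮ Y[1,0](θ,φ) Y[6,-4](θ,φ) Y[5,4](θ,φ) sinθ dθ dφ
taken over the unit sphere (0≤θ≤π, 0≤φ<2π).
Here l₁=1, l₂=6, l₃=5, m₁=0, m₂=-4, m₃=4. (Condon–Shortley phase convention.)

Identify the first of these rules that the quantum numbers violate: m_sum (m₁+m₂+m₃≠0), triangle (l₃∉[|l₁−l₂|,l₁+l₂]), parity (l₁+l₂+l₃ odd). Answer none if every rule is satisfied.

none

Σmᵢ = 0  ✓
l₃∈[|l₁−l₂|,l₁+l₂]=[5,7], have l₃=5  ✓
Σlᵢ = 12 ⇒ even  ✓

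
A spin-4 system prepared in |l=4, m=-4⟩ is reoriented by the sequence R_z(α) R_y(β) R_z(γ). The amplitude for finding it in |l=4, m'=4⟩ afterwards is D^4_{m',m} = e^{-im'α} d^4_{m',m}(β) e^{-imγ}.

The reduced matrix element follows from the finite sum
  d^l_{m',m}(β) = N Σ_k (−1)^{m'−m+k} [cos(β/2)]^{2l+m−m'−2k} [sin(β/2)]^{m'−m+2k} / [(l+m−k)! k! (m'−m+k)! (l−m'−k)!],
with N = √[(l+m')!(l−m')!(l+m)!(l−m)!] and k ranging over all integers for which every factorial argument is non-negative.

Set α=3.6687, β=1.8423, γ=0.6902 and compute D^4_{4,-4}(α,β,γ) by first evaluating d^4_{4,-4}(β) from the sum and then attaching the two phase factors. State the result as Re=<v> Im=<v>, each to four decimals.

Re=0.1285 Im=0.0981

D^4_{4,-4}(3.6687,1.8423,0.6902) = e^{-i·4·3.6687}·d^4_{4,-4}(1.8423)·e^{-i·-4·0.6902}. Compute d first:
Half-angle: c=0.604905, s=0.796298. N=√(40320·1·1·40320)=40320.000000
Admissible k: 0..0 (factorial args all ≥0)
  k=0: (−1)^8·40320.0000/(40320)·0.6049^0·0.7963^8 = +0.161661
d^4_{4,-4}(1.8423) = +0.161661
D = (-0.512104-0.858923i)·(+0.161661)·(-0.928370+0.371656i) = +0.128463+0.098140i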